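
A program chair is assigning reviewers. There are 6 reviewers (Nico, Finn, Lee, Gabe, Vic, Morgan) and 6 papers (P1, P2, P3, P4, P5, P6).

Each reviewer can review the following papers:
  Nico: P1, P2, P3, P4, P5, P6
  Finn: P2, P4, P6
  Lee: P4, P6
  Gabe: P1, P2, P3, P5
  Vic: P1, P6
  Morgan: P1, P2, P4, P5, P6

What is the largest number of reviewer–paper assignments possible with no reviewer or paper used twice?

One maximum matching: Nico-P3, Finn-P2, Lee-P4, Gabe-P5, Vic-P6, Morgan-P1.
This saturates every reviewer, so 6 is the maximum.

6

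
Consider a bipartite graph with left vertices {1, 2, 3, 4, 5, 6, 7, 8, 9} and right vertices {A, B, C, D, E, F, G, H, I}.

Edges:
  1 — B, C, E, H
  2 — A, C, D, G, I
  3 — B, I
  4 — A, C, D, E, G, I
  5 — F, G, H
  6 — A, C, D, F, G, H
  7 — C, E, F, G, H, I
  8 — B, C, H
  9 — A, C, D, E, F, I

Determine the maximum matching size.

One maximum matching: 1→B, 2→D, 3→I, 4→E, 5→F, 6→G, 7→H, 8→C, 9→A.
All 9 left vertices are matched, so no larger matching exists.

9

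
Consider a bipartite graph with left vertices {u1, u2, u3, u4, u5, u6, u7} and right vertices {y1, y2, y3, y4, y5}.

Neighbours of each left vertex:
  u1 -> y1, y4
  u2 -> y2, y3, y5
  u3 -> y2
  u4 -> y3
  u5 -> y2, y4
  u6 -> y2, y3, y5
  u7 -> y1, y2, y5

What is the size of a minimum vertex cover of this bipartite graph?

The 5 edges u1–y1, u2–y5, u3–y2, u4–y3, u5–y4 form a matching, so any vertex cover needs at least 5 vertices (one per matched edge).
Conversely {y1, y2, y3, y4, y5} meets every edge and has exactly 5 vertices, so 5 is optimal.

5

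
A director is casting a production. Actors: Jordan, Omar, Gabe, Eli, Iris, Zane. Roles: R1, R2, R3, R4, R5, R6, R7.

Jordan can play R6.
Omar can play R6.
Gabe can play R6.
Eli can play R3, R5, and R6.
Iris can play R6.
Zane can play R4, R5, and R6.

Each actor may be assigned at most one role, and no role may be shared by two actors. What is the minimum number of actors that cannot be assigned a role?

For example, pair Jordan-R6, Eli-R5, Zane-R4.
The set {Jordan, Omar, Gabe, Iris} has only 1 neighbour ({R6}), so by Hall's theorem at most 3 of the 6 actors can be matched.
That matches 3 of the 6, leaving 3 unmatched; no matching can do better.

3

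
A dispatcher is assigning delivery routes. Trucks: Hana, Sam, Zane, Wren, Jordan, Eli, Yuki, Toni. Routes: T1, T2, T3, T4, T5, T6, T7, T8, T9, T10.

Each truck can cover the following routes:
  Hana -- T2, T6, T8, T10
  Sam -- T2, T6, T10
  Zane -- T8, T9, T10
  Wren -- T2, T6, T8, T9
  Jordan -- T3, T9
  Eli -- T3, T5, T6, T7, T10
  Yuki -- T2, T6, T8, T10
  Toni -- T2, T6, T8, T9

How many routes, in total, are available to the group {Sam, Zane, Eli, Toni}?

8

The union of neighbours of {Sam, Zane, Eli, Toni} is {T2, T3, T5, T6, T7, T8, T9, T10}, which has 8 elements.
Since |N(S)| = 8 ≥ |S| = 4, Hall's condition holds for this subset.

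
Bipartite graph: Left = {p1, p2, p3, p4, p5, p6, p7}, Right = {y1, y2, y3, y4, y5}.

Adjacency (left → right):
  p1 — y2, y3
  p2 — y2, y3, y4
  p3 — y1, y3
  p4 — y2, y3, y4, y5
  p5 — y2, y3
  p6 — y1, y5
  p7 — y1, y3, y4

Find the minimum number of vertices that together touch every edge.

{y1, y2, y3, y4, y5} is a vertex cover of size 5: every edge has an endpoint in this set.
No smaller cover exists because p1–y2, p2–y4, p3–y1, p4–y5, p5–y3 is a matching of size 5, and a cover must include an endpoint of each of these disjoint edges (König's theorem).

5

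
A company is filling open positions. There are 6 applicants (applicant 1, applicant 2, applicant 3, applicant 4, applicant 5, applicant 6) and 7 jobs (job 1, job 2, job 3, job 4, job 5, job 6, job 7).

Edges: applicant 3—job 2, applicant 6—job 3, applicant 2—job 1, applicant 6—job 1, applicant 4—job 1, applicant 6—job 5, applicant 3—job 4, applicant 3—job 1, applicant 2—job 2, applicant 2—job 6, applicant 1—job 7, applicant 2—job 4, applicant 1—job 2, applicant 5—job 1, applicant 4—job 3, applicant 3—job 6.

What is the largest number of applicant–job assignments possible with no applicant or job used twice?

For example, pair applicant 1-job 7, applicant 2-job 2, applicant 3-job 6, applicant 4-job 3, applicant 5-job 1, applicant 6-job 5.
This saturates every applicant, so 6 is the maximum.

6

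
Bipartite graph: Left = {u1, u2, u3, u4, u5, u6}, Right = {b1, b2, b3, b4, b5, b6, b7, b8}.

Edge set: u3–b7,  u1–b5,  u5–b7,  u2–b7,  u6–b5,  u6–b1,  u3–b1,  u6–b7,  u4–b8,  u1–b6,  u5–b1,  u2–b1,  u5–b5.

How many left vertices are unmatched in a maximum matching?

1

For example, pair u1→b6, u2→b1, u3→b7, u4→b8, u5→b5.
The set {u2, u3, u5, u6} has only 3 neighbours ({b1, b5, b7}), so by Hall's theorem at most 5 of the 6 left vertices can be matched.
That matches 5 of the 6, leaving 1 unmatched; no matching can do better.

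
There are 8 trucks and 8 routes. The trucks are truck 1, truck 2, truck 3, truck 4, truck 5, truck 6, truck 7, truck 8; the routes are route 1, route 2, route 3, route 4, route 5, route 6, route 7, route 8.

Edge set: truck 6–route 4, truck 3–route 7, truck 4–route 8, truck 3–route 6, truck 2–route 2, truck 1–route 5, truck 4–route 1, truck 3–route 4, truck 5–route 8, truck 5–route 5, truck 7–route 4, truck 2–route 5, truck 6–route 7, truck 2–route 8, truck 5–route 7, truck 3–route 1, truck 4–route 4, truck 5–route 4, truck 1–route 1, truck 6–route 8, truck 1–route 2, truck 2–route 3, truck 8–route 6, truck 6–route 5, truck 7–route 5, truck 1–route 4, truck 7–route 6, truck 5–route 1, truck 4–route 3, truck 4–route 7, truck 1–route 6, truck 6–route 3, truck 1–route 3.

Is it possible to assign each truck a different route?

Yes

For example, pair truck 1–route 2, truck 2–route 8, truck 3–route 7, truck 4–route 1, truck 5–route 5, truck 6–route 3, truck 7–route 4, truck 8–route 6.
Every truck is matched, so this is a perfect matching.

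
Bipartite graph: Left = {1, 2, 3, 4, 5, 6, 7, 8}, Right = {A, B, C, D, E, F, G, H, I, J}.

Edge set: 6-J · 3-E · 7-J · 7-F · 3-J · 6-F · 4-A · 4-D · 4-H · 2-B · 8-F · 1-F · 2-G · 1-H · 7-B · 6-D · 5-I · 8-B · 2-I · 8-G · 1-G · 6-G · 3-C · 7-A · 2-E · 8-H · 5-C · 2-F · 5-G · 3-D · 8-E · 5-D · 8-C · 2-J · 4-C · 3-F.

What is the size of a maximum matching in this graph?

One maximum matching: 1→F, 2→J, 3→E, 4→C, 5→I, 6→D, 7→B, 8→G.
All 8 left vertices are matched, so no larger matching exists.

8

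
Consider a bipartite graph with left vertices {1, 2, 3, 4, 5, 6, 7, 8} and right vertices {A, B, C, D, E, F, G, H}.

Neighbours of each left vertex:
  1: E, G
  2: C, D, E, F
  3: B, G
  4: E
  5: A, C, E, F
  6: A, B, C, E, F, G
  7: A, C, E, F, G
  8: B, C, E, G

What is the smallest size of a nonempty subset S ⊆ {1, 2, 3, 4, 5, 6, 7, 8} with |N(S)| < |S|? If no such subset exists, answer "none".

7

Take S = {1, 3, 4, 5, 6, 7, 8}. Its neighbourhood is {A, B, C, E, F, G}, so |N(S)| = 6 < |S| = 7.
Every subset of size less than 7 has at least as many neighbours as members, so 7 is the minimum.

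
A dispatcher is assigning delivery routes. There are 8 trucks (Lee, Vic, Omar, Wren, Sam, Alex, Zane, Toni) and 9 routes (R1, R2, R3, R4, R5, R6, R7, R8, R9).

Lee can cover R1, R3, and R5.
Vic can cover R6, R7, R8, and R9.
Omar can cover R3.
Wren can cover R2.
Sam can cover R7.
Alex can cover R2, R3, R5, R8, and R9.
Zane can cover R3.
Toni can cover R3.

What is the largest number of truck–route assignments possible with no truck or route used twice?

6

For example, pair Lee→R5, Vic→R8, Omar→R3, Wren→R2, Sam→R7, Alex→R9.
The set {Omar, Zane, Toni} has only 1 neighbour ({R3}), so by Hall's theorem at most 6 of the 8 trucks can be matched.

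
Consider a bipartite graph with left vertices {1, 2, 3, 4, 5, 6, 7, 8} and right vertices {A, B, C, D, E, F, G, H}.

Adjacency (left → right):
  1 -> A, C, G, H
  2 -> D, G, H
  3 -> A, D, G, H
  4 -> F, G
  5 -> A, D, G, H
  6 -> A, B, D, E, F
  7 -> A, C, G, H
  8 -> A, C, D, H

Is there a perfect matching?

No

The set {1, 2, 3, 5, 7, 8} has only 5 neighbours ({A, C, D, G, H}), so by Hall's theorem at most 7 of the 8 left vertices can be matched.
Hence no matching covers every left vertex.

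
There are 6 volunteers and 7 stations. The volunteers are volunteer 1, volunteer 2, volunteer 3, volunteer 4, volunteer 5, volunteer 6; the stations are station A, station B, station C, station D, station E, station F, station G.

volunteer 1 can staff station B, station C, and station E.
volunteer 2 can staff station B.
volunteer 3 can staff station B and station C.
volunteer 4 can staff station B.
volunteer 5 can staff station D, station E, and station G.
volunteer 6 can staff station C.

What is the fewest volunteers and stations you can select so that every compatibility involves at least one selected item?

The 4 edges volunteer 1–station E, volunteer 2–station B, volunteer 3–station C, volunteer 5–station D form a matching, so any vertex cover needs at least 4 vertices (one per matched edge).
Conversely {volunteer 1, volunteer 5, station B, station C} meets every edge and has exactly 4 vertices, so 4 is optimal.

4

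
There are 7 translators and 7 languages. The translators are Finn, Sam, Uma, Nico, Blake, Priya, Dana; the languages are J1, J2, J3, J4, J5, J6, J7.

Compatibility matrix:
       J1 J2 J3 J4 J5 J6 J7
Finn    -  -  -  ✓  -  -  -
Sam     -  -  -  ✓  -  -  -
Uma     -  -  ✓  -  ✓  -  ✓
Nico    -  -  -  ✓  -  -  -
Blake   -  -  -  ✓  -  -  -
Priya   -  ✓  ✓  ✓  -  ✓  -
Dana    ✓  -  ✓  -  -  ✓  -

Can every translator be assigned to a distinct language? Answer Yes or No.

No

The set {Finn, Sam, Nico, Blake} has only 1 neighbour ({J4}), so by Hall's theorem at most 4 of the 7 translators can be matched.
Hence no matching covers every translator.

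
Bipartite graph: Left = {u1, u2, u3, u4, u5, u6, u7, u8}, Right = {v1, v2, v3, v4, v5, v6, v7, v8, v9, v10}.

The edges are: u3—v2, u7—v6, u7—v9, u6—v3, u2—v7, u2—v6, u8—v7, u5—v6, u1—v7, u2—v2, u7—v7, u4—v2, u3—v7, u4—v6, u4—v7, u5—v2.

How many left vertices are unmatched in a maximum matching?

One maximum matching: u1→v7, u2→v6, u3→v2, u6→v3, u7→v9.
The set {u1, u2, u3, u4, u5, u8} has only 3 neighbours ({v2, v6, v7}), so by Hall's theorem at most 5 of the 8 left vertices can be matched.
That matches 5 of the 8, leaving 3 unmatched; no matching can do better.

3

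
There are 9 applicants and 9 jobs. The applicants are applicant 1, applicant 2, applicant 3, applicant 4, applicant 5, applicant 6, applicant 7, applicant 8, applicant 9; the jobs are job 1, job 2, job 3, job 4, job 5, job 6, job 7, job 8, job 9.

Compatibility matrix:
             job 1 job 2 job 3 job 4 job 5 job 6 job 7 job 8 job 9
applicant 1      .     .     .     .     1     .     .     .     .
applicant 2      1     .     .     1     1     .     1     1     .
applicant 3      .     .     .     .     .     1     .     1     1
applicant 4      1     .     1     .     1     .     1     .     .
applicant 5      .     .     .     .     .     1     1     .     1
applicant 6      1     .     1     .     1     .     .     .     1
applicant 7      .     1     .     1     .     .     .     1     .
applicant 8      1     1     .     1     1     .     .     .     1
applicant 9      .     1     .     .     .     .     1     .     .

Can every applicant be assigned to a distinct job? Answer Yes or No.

Yes

One maximum matching: applicant 1→job 5, applicant 2→job 7, applicant 3→job 8, applicant 4→job 3, applicant 5→job 6, applicant 6→job 1, applicant 7→job 4, applicant 8→job 9, applicant 9→job 2.
Every applicant is matched, so this is a perfect matching.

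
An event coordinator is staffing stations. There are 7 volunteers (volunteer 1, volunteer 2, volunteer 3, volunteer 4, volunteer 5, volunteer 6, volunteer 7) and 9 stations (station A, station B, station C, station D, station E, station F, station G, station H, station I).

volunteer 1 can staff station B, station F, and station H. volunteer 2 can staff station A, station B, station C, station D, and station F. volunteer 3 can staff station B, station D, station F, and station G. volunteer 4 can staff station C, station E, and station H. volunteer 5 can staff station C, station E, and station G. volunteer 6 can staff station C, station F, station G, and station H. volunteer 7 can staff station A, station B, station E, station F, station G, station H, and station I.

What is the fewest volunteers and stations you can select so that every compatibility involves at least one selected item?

7

A maximum matching has 7 edges (e.g. volunteer 1–station H, volunteer 2–station F, volunteer 3–station D, volunteer 4–station E, volunteer 5–station G, volunteer 6–station C, volunteer 7–station B).
By König's theorem the minimum vertex cover has the same size. One such cover is {volunteer 1, volunteer 2, volunteer 3, volunteer 4, volunteer 5, volunteer 6, volunteer 7}.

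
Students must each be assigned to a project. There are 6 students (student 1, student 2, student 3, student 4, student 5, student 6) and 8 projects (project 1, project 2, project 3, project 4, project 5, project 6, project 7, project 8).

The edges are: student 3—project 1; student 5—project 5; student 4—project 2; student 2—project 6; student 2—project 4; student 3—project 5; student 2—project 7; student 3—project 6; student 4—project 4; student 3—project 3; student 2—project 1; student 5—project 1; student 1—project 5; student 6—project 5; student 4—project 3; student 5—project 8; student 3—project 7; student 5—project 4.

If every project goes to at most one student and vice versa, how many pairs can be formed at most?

One maximum matching: student 1–project 5, student 2–project 1, student 3–project 7, student 4–project 3, student 5–project 4.
The set {student 1, student 6} has only 1 neighbour ({project 5}), so by Hall's theorem at most 5 of the 6 students can be matched.

5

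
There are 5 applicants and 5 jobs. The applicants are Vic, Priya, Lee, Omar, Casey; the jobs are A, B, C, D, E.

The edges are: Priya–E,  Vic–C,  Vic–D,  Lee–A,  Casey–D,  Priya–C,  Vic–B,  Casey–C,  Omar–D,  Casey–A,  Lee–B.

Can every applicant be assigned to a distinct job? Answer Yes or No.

A valid assignment of size 5: Vic-B, Priya-E, Lee-A, Omar-D, Casey-C.
Every applicant is matched, so this is a perfect matching.

Yes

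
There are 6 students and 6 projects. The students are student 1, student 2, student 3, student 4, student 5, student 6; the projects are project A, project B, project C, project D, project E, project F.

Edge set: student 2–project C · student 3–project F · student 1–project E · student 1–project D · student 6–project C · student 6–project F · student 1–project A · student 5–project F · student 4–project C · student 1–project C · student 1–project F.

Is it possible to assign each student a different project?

No

The set {student 2, student 3, student 4, student 5, student 6} has only 2 neighbours ({project C, project F}), so by Hall's theorem at most 3 of the 6 students can be matched.
Hence no matching covers every student.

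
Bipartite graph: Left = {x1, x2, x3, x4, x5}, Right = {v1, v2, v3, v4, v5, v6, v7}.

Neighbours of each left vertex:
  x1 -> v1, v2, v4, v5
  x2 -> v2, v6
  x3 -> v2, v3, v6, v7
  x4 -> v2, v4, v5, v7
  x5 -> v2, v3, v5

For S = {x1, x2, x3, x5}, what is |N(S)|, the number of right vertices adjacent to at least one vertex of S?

7

The union of neighbours of {x1, x2, x3, x5} is {v1, v2, v3, v4, v5, v6, v7}, which has 7 elements.
Since |N(S)| = 7 ≥ |S| = 4, Hall's condition holds for this subset.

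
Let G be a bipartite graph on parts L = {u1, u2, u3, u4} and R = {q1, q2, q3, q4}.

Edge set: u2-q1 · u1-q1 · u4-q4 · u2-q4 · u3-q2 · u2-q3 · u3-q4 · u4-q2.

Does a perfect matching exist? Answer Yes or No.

A valid assignment of size 4: u1→q1, u2→q3, u3→q4, u4→q2.
Every left vertex is matched, so this is a perfect matching.

Yes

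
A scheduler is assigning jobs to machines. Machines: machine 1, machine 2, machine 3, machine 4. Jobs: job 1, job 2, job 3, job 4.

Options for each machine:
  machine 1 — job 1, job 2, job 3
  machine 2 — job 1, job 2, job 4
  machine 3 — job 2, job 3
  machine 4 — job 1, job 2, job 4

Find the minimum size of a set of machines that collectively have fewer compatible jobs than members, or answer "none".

A matching saturating every machine exists, for instance machine 1→job 1, machine 2→job 4, machine 3→job 3, machine 4→job 2.
By Hall's marriage theorem, this means |N(S)| ≥ |S| for every subset S, so no violating subset exists.

none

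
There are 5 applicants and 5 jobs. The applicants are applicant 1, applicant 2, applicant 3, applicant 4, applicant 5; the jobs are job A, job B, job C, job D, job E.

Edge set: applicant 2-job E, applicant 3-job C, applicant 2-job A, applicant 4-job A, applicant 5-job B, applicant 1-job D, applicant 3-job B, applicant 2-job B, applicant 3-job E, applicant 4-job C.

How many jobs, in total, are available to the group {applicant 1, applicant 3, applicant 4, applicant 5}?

5

The union of neighbours of {applicant 1, applicant 3, applicant 4, applicant 5} is {job A, job B, job C, job D, job E}, which has 5 elements.
Since |N(S)| = 5 ≥ |S| = 4, Hall's condition holds for this subset.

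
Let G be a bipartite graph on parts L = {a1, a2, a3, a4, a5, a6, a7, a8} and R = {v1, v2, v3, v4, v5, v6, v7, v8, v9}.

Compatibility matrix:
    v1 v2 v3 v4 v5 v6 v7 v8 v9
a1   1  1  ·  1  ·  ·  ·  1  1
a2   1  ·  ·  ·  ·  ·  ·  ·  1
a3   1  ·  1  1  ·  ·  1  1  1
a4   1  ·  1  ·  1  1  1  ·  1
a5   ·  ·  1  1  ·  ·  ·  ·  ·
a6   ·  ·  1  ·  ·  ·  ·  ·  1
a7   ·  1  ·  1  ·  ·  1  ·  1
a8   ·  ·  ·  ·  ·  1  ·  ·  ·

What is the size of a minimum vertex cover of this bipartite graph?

A maximum matching has 8 edges (e.g. a1–v2, a2–v1, a3–v8, a4–v3, a5–v4, a6–v9, a7–v7, a8–v6).
By König's theorem the minimum vertex cover has the same size. One such cover is {a1, a2, a3, a4, a5, a6, a7, a8}.

8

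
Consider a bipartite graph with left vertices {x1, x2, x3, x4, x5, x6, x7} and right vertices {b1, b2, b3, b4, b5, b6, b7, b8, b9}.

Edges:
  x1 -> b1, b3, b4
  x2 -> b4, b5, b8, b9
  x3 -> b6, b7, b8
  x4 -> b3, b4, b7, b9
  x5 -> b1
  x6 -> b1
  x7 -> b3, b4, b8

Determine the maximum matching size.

A valid assignment of size 6: x1-b4, x2-b5, x3-b8, x4-b7, x5-b1, x7-b3.
The set {x5, x6} has only 1 neighbour ({b1}), so by Hall's theorem at most 6 of the 7 left vertices can be matched.

6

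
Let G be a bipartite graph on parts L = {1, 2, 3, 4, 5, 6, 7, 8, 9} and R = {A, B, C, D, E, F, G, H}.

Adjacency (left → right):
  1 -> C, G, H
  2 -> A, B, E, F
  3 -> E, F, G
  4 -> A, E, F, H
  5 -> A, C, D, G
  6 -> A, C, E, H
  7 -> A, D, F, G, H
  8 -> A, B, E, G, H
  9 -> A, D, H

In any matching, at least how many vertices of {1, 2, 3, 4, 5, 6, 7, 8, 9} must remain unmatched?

1

For example, pair 1-H, 2-B, 3-E, 4-F, 5-D, 6-C, 7-A, 8-G.
The set {1, 2, 3, 4, 5, 6, 7, 8, 9} has only 8 neighbours ({A, B, C, D, E, F, G, H}), so by Hall's theorem at most 8 of the 9 left vertices can be matched.
That matches 8 of the 9, leaving 1 unmatched; no matching can do better.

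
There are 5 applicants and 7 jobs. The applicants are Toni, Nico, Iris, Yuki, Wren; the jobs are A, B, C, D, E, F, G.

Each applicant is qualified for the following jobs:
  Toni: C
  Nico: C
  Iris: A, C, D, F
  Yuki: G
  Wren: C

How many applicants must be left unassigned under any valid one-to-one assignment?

One maximum matching: Toni-C, Iris-F, Yuki-G.
The set {Toni, Nico, Wren} has only 1 neighbour ({C}), so by Hall's theorem at most 3 of the 5 applicants can be matched.
That matches 3 of the 5, leaving 2 unmatched; no matching can do better.

2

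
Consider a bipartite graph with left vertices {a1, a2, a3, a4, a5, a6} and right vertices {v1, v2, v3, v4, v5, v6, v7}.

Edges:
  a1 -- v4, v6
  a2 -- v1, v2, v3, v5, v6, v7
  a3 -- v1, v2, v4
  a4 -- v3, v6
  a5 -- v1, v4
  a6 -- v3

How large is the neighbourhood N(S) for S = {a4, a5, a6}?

4

The union of neighbours of {a4, a5, a6} is {v1, v3, v4, v6}, which has 4 elements.
Since |N(S)| = 4 ≥ |S| = 3, Hall's condition holds for this subset.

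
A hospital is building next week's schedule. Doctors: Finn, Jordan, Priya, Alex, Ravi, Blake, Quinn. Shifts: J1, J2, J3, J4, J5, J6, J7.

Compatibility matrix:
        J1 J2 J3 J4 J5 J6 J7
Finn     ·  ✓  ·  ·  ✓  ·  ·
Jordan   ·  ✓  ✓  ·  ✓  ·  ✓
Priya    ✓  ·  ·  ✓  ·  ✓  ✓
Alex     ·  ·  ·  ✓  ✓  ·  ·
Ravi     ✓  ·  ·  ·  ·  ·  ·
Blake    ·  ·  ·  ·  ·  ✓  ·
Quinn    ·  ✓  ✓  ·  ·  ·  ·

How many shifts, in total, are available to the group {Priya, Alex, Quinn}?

7

The union of neighbours of {Priya, Alex, Quinn} is {J1, J2, J3, J4, J5, J6, J7}, which has 7 elements.
Since |N(S)| = 7 ≥ |S| = 3, Hall's condition holds for this subset.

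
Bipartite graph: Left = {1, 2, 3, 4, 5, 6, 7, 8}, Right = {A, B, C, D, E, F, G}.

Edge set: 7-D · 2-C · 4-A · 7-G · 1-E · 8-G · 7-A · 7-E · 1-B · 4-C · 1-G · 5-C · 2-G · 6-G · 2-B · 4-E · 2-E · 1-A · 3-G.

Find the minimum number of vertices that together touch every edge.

6

{1, 2, 4, 5, 7, G} is a vertex cover of size 6: every edge has an endpoint in this set.
No smaller cover exists because 1–E, 2–B, 3–G, 4–A, 5–C, 7–D is a matching of size 6, and a cover must include an endpoint of each of these disjoint edges (König's theorem).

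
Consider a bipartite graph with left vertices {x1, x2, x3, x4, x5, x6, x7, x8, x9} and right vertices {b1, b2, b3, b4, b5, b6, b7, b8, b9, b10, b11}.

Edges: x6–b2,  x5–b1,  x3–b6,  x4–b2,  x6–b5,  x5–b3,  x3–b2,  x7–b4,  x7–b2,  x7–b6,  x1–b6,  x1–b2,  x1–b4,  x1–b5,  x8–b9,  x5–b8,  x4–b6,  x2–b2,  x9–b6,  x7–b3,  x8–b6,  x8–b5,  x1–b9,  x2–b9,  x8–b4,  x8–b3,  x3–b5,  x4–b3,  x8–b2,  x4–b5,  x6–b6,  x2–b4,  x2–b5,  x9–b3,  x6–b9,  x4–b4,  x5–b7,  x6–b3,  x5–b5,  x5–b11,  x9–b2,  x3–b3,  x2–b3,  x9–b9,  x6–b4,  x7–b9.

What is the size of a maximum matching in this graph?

7

One maximum matching: x1-b2, x2-b9, x3-b3, x4-b5, x5-b7, x6-b4, x7-b6.
The set {x1, x2, x3, x4, x6, x7, x8, x9} has only 6 neighbours ({b2, b3, b4, b5, b6, b9}), so by Hall's theorem at most 7 of the 9 left vertices can be matched.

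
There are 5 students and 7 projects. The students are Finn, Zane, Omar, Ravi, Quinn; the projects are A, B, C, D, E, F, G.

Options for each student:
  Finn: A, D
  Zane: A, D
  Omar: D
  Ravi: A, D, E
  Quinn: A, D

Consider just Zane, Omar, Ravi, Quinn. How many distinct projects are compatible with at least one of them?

The union of neighbours of {Zane, Omar, Ravi, Quinn} is {A, D, E}, which has 3 elements.
Since |N(S)| = 3 < |S| = 4, Hall's condition fails for this subset.

3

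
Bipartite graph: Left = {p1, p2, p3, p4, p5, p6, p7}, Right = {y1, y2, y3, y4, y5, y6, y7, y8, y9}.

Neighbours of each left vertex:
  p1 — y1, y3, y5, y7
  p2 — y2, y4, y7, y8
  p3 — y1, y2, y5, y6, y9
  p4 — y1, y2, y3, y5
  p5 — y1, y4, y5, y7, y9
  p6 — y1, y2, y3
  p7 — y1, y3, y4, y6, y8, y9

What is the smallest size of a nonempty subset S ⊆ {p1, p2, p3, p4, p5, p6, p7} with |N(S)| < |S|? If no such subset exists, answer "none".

A matching saturating every left vertex exists, for instance p1→y3, p2→y8, p3→y9, p4→y2, p5→y7, p6→y1, p7→y6.
By Hall's marriage theorem, this means |N(S)| ≥ |S| for every subset S, so no violating subset exists.

none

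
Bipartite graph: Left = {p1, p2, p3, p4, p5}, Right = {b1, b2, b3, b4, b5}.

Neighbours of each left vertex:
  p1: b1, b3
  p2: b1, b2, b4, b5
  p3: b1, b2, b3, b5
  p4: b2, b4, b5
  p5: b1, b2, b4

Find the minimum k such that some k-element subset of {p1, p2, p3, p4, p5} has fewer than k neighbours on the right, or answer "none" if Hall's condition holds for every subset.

A matching saturating every left vertex exists, for instance p1→b1, p2→b5, p3→b3, p4→b2, p5→b4.
By Hall's marriage theorem, this means |N(S)| ≥ |S| for every subset S, so no violating subset exists.

none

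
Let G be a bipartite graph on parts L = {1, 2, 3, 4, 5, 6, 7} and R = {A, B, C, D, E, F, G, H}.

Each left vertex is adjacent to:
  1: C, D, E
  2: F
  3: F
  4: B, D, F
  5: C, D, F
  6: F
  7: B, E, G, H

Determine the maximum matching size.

A valid assignment of size 5: 1→E, 2→F, 4→D, 5→C, 7→B.
The set {2, 3, 6} has only 1 neighbour ({F}), so by Hall's theorem at most 5 of the 7 left vertices can be matched.

5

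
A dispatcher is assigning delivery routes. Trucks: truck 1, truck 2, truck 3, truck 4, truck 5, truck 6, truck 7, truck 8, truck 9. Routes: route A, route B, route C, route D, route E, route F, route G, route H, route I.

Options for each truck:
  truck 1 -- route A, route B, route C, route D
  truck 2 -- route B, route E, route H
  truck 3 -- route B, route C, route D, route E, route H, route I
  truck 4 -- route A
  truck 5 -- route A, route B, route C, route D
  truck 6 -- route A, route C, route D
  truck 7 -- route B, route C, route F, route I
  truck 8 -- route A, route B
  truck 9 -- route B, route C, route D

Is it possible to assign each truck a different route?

No

The set {truck 1, truck 4, truck 5, truck 6, truck 8, truck 9} has only 4 neighbours ({route A, route B, route C, route D}), so by Hall's theorem at most 7 of the 9 trucks can be matched.
Hence no matching covers every truck.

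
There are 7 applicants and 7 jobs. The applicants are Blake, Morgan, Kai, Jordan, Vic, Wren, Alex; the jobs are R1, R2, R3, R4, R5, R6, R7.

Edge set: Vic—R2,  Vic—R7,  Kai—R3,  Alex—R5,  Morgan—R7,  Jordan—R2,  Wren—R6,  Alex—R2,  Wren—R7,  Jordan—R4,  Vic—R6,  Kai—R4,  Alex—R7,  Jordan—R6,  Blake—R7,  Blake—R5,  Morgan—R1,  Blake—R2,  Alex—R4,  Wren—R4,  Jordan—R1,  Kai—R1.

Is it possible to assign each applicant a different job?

Yes

A valid assignment of size 7: Blake→R5, Morgan→R1, Kai→R3, Jordan→R6, Vic→R2, Wren→R4, Alex→R7.
Every applicant is matched, so this is a perfect matching.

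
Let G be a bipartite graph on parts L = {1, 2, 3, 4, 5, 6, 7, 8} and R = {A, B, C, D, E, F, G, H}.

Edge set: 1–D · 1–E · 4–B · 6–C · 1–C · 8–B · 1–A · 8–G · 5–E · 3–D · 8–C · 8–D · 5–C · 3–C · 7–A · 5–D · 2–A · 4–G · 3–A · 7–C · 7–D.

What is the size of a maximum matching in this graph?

6

One maximum matching: 1-C, 2-A, 3-D, 4-G, 5-E, 8-B.
The set {1, 2, 3, 5, 6, 7} has only 4 neighbours ({A, C, D, E}), so by Hall's theorem at most 6 of the 8 left vertices can be matched.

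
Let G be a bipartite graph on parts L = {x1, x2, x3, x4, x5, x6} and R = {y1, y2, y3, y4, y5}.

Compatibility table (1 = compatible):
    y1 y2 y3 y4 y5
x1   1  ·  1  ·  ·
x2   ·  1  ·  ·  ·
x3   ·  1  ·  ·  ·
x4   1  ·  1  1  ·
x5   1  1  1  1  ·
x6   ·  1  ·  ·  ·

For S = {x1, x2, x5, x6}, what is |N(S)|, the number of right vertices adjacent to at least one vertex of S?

The union of neighbours of {x1, x2, x5, x6} is {y1, y2, y3, y4}, which has 4 elements.
Since |N(S)| = 4 ≥ |S| = 4, Hall's condition holds for this subset.

4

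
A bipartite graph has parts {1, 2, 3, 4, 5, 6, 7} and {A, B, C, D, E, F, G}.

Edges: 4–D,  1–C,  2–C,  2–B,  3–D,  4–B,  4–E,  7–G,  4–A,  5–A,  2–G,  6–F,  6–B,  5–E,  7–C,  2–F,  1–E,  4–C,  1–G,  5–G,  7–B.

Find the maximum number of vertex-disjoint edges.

One maximum matching: 1–E, 2–C, 3–D, 4–A, 5–G, 6–F, 7–B.
All 7 left vertices are matched, so no larger matching exists.

7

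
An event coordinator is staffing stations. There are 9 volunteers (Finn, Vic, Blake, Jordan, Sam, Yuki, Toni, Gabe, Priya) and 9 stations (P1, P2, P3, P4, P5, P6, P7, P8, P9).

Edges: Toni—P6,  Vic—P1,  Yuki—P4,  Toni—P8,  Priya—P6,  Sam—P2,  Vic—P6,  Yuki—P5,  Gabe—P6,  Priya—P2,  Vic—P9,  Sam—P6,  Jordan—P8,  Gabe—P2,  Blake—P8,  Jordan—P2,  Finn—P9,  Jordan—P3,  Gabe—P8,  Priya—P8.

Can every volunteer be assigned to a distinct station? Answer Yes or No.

The set {Blake, Sam, Toni, Gabe, Priya} has only 3 neighbours ({P2, P6, P8}), so by Hall's theorem at most 7 of the 9 volunteers can be matched.
Hence no matching covers every volunteer.

No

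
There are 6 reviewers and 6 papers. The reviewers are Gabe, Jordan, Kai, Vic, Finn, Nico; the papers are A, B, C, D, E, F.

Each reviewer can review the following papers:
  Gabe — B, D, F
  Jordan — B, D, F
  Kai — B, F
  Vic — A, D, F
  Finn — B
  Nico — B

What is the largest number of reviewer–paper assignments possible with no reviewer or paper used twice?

A valid assignment of size 4: Gabe–D, Jordan–F, Kai–B, Vic–A.
The set {Gabe, Jordan, Kai, Finn, Nico} has only 3 neighbours ({B, D, F}), so by Hall's theorem at most 4 of the 6 reviewers can be matched.

4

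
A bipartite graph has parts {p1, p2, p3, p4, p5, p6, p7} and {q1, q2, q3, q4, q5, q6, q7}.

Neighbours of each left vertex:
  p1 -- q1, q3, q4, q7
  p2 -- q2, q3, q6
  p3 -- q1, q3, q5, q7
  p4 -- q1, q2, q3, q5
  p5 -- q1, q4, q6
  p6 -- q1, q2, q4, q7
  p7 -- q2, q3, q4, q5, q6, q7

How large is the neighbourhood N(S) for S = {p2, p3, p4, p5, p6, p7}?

7

The union of neighbours of {p2, p3, p4, p5, p6, p7} is {q1, q2, q3, q4, q5, q6, q7}, which has 7 elements.
Since |N(S)| = 7 ≥ |S| = 6, Hall's condition holds for this subset.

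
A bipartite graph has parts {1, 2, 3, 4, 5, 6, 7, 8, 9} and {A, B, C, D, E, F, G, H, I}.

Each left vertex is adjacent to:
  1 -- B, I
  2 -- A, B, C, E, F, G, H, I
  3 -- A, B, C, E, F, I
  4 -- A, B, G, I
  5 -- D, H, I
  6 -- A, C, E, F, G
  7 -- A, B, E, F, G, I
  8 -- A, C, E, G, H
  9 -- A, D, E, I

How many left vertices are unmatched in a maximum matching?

For example, pair 1→B, 2→H, 3→C, 4→G, 5→D, 6→F, 7→E, 8→A, 9→I.
All 9 left vertices are matched, so no larger matching exists.
That matches 9 of the 9, leaving 0 unmatched; no matching can do better.

0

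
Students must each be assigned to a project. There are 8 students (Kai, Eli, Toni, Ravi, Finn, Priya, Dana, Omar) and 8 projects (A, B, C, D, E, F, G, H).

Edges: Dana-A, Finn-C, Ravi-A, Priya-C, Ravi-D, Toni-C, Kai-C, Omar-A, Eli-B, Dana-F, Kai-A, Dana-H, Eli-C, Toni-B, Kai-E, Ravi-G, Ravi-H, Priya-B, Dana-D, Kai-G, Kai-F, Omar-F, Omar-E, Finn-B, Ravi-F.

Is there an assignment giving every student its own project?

No

The set {Eli, Toni, Finn, Priya} has only 2 neighbours ({B, C}), so by Hall's theorem at most 6 of the 8 students can be matched.
Hence no matching covers every student.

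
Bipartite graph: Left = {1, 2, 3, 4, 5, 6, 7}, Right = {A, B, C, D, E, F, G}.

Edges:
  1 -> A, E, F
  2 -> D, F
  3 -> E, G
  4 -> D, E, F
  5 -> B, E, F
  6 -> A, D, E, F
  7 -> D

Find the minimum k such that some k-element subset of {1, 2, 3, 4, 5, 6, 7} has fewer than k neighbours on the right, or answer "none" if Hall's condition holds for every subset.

5

Take S = {1, 2, 4, 6, 7}. Its neighbourhood is {A, D, E, F}, so |N(S)| = 4 < |S| = 5.
Every subset of size less than 5 has at least as many neighbours as members, so 5 is the minimum.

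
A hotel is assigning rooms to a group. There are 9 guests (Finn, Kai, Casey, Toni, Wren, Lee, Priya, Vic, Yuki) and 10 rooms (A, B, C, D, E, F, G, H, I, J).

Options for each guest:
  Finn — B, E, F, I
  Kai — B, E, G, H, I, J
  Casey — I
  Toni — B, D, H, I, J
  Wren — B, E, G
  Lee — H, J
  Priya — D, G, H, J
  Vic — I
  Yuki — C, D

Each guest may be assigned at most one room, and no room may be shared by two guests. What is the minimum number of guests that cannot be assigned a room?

1

A valid assignment of size 8: Finn–F, Kai–G, Casey–I, Toni–B, Wren–E, Lee–H, Priya–J, Yuki–C.
The set {Casey, Vic} has only 1 neighbour ({I}), so by Hall's theorem at most 8 of the 9 guests can be matched.
That matches 8 of the 9, leaving 1 unmatched; no matching can do better.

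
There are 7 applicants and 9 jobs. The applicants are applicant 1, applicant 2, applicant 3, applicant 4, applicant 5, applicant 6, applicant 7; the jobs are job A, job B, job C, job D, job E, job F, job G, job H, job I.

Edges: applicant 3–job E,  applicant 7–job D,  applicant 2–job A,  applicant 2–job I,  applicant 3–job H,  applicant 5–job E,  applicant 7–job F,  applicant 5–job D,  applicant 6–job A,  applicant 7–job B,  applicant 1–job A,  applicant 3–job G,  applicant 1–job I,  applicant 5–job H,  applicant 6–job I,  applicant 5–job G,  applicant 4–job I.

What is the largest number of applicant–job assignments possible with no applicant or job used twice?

5

A valid assignment of size 5: applicant 1–job I, applicant 2–job A, applicant 3–job E, applicant 5–job G, applicant 7–job F.
The set {applicant 1, applicant 2, applicant 4, applicant 6} has only 2 neighbours ({job A, job I}), so by Hall's theorem at most 5 of the 7 applicants can be matched.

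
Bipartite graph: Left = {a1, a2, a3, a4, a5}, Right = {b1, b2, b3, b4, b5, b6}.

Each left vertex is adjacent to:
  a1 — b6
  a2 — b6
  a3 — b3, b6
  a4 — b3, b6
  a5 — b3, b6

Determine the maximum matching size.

For example, pair a1–b6, a3–b3.
The set {a1, a2, a3, a4, a5} has only 2 neighbours ({b3, b6}), so by Hall's theorem at most 2 of the 5 left vertices can be matched.

2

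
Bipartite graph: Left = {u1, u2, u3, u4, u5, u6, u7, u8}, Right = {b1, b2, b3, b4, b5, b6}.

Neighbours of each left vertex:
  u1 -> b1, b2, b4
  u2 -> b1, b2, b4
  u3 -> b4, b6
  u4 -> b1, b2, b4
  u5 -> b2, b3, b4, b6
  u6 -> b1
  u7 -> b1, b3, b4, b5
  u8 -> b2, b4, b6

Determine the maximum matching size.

One maximum matching: u1-b1, u2-b2, u3-b6, u4-b4, u5-b3, u7-b5.
The set {u1, u2, u3, u4, u6, u8} has only 4 neighbours ({b1, b2, b4, b6}), so by Hall's theorem at most 6 of the 8 left vertices can be matched.

6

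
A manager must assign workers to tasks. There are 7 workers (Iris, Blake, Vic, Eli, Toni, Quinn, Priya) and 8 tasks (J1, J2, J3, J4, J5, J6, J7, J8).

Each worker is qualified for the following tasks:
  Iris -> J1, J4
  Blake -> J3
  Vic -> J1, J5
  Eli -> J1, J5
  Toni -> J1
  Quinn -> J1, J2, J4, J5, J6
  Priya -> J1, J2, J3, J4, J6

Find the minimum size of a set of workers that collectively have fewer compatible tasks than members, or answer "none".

3

Take S = {Vic, Eli, Toni}. Its neighbourhood is {J1, J5}, so |N(S)| = 2 < |S| = 3.
Every subset of size less than 3 has at least as many neighbours as members, so 3 is the minimum.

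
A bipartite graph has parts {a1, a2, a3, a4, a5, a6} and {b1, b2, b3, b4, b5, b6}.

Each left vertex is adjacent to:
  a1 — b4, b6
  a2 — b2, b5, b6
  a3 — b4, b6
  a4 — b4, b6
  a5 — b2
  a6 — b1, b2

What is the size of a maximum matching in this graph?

For example, pair a1-b4, a2-b5, a3-b6, a5-b2, a6-b1.
The set {a1, a3, a4} has only 2 neighbours ({b4, b6}), so by Hall's theorem at most 5 of the 6 left vertices can be matched.

5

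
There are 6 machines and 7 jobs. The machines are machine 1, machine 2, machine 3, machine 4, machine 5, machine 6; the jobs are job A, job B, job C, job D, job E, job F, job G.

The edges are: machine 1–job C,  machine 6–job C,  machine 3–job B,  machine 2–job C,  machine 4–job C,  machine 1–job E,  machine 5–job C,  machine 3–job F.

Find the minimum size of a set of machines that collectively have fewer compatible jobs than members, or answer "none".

2

Take S = {machine 2, machine 4}. Its neighbourhood is {job C}, so |N(S)| = 1 < |S| = 2.
No single vertex violates Hall's condition since each has at least one neighbour, so 2 is the minimum.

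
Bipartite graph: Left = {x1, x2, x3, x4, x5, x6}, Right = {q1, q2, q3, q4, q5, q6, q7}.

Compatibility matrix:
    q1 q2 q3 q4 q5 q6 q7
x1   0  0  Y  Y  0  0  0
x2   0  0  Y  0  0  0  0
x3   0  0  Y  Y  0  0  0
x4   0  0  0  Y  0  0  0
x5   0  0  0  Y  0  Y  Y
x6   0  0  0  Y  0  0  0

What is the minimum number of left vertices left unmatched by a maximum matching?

3

One maximum matching: x1→q4, x2→q3, x5→q6.
The set {x1, x2, x3, x4, x6} has only 2 neighbours ({q3, q4}), so by Hall's theorem at most 3 of the 6 left vertices can be matched.
That matches 3 of the 6, leaving 3 unmatched; no matching can do better.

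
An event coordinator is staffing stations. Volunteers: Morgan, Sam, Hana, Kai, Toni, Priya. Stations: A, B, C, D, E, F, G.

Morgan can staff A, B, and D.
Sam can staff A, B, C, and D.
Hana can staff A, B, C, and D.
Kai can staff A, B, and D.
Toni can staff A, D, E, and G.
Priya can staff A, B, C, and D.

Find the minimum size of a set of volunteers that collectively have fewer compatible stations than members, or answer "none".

Take S = {Morgan, Sam, Hana, Kai, Priya}. Its neighbourhood is {A, B, C, D}, so |N(S)| = 4 < |S| = 5.
Every subset of size less than 5 has at least as many neighbours as members, so 5 is the minimum.

5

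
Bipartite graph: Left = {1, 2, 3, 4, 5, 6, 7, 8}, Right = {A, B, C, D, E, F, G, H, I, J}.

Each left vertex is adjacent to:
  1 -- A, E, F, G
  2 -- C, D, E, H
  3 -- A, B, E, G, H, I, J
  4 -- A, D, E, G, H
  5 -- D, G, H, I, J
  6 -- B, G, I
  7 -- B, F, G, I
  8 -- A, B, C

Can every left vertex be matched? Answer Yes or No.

Yes

One maximum matching: 1–E, 2–C, 3–J, 4–A, 5–H, 6–G, 7–F, 8–B.
Every left vertex is matched, so this matching saturates all of them.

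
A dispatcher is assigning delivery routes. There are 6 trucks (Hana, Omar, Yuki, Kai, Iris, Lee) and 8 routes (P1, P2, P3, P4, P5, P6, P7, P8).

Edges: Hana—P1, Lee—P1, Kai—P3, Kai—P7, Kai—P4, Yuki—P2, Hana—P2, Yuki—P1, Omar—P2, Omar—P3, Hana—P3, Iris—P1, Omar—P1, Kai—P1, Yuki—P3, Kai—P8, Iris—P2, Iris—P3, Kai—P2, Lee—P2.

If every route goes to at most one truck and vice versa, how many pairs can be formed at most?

4

A valid assignment of size 4: Hana→P2, Omar→P3, Yuki→P1, Kai→P7.
The set {Hana, Omar, Yuki, Iris, Lee} has only 3 neighbours ({P1, P2, P3}), so by Hall's theorem at most 4 of the 6 trucks can be matched.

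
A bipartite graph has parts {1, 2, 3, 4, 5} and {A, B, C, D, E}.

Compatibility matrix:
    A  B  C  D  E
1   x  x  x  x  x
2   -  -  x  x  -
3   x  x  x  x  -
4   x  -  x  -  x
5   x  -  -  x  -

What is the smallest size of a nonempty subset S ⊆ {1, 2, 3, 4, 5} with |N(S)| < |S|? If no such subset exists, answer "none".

none

A matching saturating every left vertex exists, for instance 1→A, 2→C, 3→B, 4→E, 5→D.
By Hall's marriage theorem, this means |N(S)| ≥ |S| for every subset S, so no violating subset exists.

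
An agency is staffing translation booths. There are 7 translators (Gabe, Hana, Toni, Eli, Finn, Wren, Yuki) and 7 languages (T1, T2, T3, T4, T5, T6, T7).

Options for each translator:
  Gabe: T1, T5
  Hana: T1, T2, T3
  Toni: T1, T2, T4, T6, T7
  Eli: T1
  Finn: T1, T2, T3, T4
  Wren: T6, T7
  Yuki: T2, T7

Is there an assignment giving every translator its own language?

Yes

One maximum matching: Gabe–T5, Hana–T3, Toni–T4, Eli–T1, Finn–T2, Wren–T6, Yuki–T7.
Every translator is matched, so this is a perfect matching.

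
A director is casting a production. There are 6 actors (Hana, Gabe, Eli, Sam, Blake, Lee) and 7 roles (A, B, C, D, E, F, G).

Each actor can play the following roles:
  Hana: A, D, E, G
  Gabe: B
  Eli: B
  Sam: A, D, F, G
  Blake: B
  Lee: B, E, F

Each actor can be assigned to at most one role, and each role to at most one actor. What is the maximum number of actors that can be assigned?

For example, pair Hana→D, Gabe→B, Sam→F, Lee→E.
The set {Gabe, Eli, Blake} has only 1 neighbour ({B}), so by Hall's theorem at most 4 of the 6 actors can be matched.

4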